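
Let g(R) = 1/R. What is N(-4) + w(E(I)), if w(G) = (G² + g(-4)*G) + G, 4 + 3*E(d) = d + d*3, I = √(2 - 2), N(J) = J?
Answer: -29/9 ≈ -3.2222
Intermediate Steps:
I = 0 (I = √0 = 0)
g(R) = 1/R
E(d) = -4/3 + 4*d/3 (E(d) = -4/3 + (d + d*3)/3 = -4/3 + (d + 3*d)/3 = -4/3 + (4*d)/3 = -4/3 + 4*d/3)
w(G) = G² + 3*G/4 (w(G) = (G² + G/(-4)) + G = (G² - G/4) + G = G² + 3*G/4)
N(-4) + w(E(I)) = -4 + (-4/3 + (4/3)*0)*(3 + 4*(-4/3 + (4/3)*0))/4 = -4 + (-4/3 + 0)*(3 + 4*(-4/3 + 0))/4 = -4 + (¼)*(-4/3)*(3 + 4*(-4/3)) = -4 + (¼)*(-4/3)*(3 - 16/3) = -4 + (¼)*(-4/3)*(-7/3) = -4 + 7/9 = -29/9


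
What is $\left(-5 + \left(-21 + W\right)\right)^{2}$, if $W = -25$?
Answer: $2601$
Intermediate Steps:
$\left(-5 + \left(-21 + W\right)\right)^{2} = \left(-5 - 46\right)^{2} = \left(-51\right)^{2} = 2601$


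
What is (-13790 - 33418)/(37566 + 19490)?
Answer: -5901/7132 ≈ -0.82740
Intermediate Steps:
(-13790 - 33418)/(37566 + 19490) = -47208/57056 = -47208*1/57056 = -5901/7132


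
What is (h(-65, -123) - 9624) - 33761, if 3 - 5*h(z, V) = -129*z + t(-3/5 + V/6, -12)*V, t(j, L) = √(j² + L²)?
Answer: -225307/5 + 123*√58921/50 ≈ -44464.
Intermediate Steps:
t(j, L) = √(L² + j²)
h(z, V) = ⅗ + 129*z/5 - V*√(144 + (-⅗ + V/6)²)/5 (h(z, V) = ⅗ - (-129*z + √((-12)² + (-3/5 + V/6)²)*V)/5 = ⅗ - (-129*z + √(144 + (-3*⅕ + V*(⅙))²)*V)/5 = ⅗ - (-129*z + √(144 + (-⅗ + V/6)²)*V)/5 = ⅗ - (-129*z + V*√(144 + (-⅗ + V/6)²))/5 = ⅗ + (129*z/5 - V*√(144 + (-⅗ + V/6)²)/5) = ⅗ + 129*z/5 - V*√(144 + (-⅗ + V/6)²)/5)
(h(-65, -123) - 9624) - 33761 = ((⅗ + (129/5)*(-65) - 1/150*(-123)*√(129600 + (-18 + 5*(-123))²)) - 9624) - 33761 = ((⅗ - 1677 - 1/150*(-123)*√(129600 + (-18 - 615)²)) - 9624) - 33761 = ((⅗ - 1677 - 1/150*(-123)*√(129600 + (-633)²)) - 9624) - 33761 = ((⅗ - 1677 - 1/150*(-123)*√(129600 + 400689)) - 9624) - 33761 = ((⅗ - 1677 - 1/150*(-123)*√530289) - 9624) - 33761 = ((⅗ - 1677 - 1/150*(-123)*3*√58921) - 9624) - 33761 = ((⅗ - 1677 + 123*√58921/50) - 9624) - 33761 = ((-8382/5 + 123*√58921/50) - 9624) - 33761 = (-56502/5 + 123*√58921/50) - 33761 = -225307/5 + 123*√58921/50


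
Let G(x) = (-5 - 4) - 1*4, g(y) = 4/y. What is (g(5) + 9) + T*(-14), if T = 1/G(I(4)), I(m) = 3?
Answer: 707/65 ≈ 10.877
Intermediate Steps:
G(x) = -13 (G(x) = -9 - 4 = -13)
T = -1/13 (T = 1/(-13) = -1/13 ≈ -0.076923)
(g(5) + 9) + T*(-14) = (4/5 + 9) - 1/13*(-14) = (4*(⅕) + 9) + 14/13 = (⅘ + 9) + 14/13 = 49/5 + 14/13 = 707/65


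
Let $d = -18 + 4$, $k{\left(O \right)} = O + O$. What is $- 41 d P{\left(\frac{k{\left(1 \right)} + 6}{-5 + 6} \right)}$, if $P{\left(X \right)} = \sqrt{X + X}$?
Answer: $2296$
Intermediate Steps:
$k{\left(O \right)} = 2 O$
$P{\left(X \right)} = \sqrt{2} \sqrt{X}$ ($P{\left(X \right)} = \sqrt{2 X} = \sqrt{2} \sqrt{X}$)
$d = -14$
$- 41 d P{\left(\frac{k{\left(1 \right)} + 6}{-5 + 6} \right)} = \left(-41\right) \left(-14\right) \sqrt{2} \sqrt{\frac{2 \cdot 1 + 6}{-5 + 6}} = 574 \sqrt{2} \sqrt{\frac{2 + 6}{1}} = 574 \sqrt{2} \sqrt{8 \cdot 1} = 574 \sqrt{2} \sqrt{8} = 574 \sqrt{2} \cdot 2 \sqrt{2} = 574 \cdot 4 = 2296$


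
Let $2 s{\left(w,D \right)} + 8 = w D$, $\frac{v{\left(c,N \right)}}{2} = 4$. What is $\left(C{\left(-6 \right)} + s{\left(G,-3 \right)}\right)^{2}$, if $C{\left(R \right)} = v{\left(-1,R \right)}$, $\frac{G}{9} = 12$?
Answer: $24964$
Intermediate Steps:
$G = 108$ ($G = 9 \cdot 12 = 108$)
$v{\left(c,N \right)} = 8$ ($v{\left(c,N \right)} = 2 \cdot 4 = 8$)
$C{\left(R \right)} = 8$
$s{\left(w,D \right)} = -4 + \frac{D w}{2}$ ($s{\left(w,D \right)} = -4 + \frac{w D}{2} = -4 + \frac{D w}{2}$)
$\left(C{\left(-6 \right)} + s{\left(G,-3 \right)}\right)^{2} = \left(8 + \left(-4 + \frac{1}{2} \left(-3\right) 108\right)\right)^{2} = \left(8 - 166\right)^{2} = \left(-158\right)^{2} = 24964$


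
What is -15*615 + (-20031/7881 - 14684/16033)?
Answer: -388690551684/42118691 ≈ -9228.5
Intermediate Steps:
-15*615 + (-20031/7881 - 14684/16033) = -9225 + (-20031*1/7881 - 14684*1/16033) = -9225 + (-6677/2627 - 14684/16033) = -9225 - 145627209/42118691 = -388690551684/42118691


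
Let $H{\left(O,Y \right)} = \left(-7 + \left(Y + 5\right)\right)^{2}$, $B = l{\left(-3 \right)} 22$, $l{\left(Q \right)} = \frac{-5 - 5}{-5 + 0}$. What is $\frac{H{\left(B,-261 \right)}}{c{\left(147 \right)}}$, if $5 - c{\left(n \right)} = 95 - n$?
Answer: $\frac{69169}{57} \approx 1213.5$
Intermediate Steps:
$l{\left(Q \right)} = 2$ ($l{\left(Q \right)} = - \frac{10}{-5} = \left(-10\right) \left(- \frac{1}{5}\right) = 2$)
$B = 44$ ($B = 2 \cdot 22 = 44$)
$H{\left(O,Y \right)} = \left(-2 + Y\right)^{2}$ ($H{\left(O,Y \right)} = \left(-7 + \left(5 + Y\right)\right)^{2} = \left(-2 + Y\right)^{2}$)
$c{\left(n \right)} = -90 + n$ ($c{\left(n \right)} = 5 - \left(95 - n\right) = 5 + \left(-95 + n\right) = -90 + n$)
$\frac{H{\left(B,-261 \right)}}{c{\left(147 \right)}} = \frac{\left(-2 - 261\right)^{2}}{-90 + 147} = \frac{\left(-263\right)^{2}}{57} = 69169 \cdot \frac{1}{57} = \frac{69169}{57}$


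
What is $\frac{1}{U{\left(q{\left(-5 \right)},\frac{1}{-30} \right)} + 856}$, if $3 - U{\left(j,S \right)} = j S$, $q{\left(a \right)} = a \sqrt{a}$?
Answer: $\frac{30924}{26563721} + \frac{6 i \sqrt{5}}{26563721} \approx 0.0011641 + 5.0507 \cdot 10^{-7} i$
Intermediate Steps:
$q{\left(a \right)} = a^{\frac{3}{2}}$
$U{\left(j,S \right)} = 3 - S j$ ($U{\left(j,S \right)} = 3 - j S = 3 - S j$)
$\frac{1}{U{\left(q{\left(-5 \right)},\frac{1}{-30} \right)} + 856} = \frac{1}{\left(3 - \frac{\left(-5\right)^{\frac{3}{2}}}{-30}\right) + 856} = \frac{1}{\left(3 - - \frac{\left(-5\right) i \sqrt{5}}{30}\right) + 856} = \frac{1}{\left(3 - \frac{i \sqrt{5}}{6}\right) + 856} = \frac{1}{859 - \frac{i \sqrt{5}}{6}}$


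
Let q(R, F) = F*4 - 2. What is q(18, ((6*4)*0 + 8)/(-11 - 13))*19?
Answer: -190/3 ≈ -63.333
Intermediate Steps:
q(R, F) = -2 + 4*F (q(R, F) = 4*F - 2 = -2 + 4*F)
q(18, ((6*4)*0 + 8)/(-11 - 13))*19 = (-2 + 4*(((6*4)*0 + 8)/(-11 - 13)))*19 = (-2 + 4*((24*0 + 8)/(-24)))*19 = (-2 + 4*((0 + 8)*(-1/24)))*19 = (-2 + 4*(8*(-1/24)))*19 = (-2 + 4*(-1/3))*19 = (-2 - 4/3)*19 = -10/3*19 = -190/3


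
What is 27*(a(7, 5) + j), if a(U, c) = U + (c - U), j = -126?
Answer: -3267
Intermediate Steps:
a(U, c) = c
27*(a(7, 5) + j) = 27*(5 - 126) = 27*(-121) = -3267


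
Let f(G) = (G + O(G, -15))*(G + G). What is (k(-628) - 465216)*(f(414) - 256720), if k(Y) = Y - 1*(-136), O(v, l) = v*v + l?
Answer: -66125664694320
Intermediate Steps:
O(v, l) = l + v² (O(v, l) = v² + l = l + v²)
f(G) = 2*G*(-15 + G + G²) (f(G) = (G + (-15 + G²))*(G + G) = (-15 + G + G²)*(2*G) = 2*G*(-15 + G + G²))
k(Y) = 136 + Y (k(Y) = Y + 136 = 136 + Y)
(k(-628) - 465216)*(f(414) - 256720) = ((136 - 628) - 465216)*(2*414*(-15 + 414 + 414²) - 256720) = (-492 - 465216)*(2*414*(-15 + 414 + 171396) - 256720) = -465708*(2*414*171795 - 256720) = -465708*(142246260 - 256720) = -465708*141989540 = -66125664694320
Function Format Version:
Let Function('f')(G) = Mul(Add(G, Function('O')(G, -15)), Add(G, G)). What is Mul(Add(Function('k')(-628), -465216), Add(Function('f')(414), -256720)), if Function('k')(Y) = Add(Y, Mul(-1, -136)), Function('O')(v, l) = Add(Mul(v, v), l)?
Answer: -66125664694320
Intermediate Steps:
Function('O')(v, l) = Add(l, Pow(v, 2)) (Function('O')(v, l) = Add(Pow(v, 2), l) = Add(l, Pow(v, 2)))
Function('f')(G) = Mul(2, G, Add(-15, G, Pow(G, 2))) (Function('f')(G) = Mul(Add(G, Add(-15, Pow(G, 2))), Add(G, G)) = Mul(Add(-15, G, Pow(G, 2)), Mul(2, G)) = Mul(2, G, Add(-15, G, Pow(G, 2))))
Function('k')(Y) = Add(136, Y) (Function('k')(Y) = Add(Y, 136) = Add(136, Y))
Mul(Add(Function('k')(-628), -465216), Add(Function('f')(414), -256720)) = Mul(Add(Add(136, -628), -465216), Add(Mul(2, 414, Add(-15, 414, Pow(414, 2))), -256720)) = Mul(Add(-492, -465216), Add(Mul(2, 414, Add(-15, 414, 171396)), -256720)) = Mul(-465708, Add(Mul(2, 414, 171795), -256720)) = Mul(-465708, Add(142246260, -256720)) = Mul(-465708, 141989540) = -66125664694320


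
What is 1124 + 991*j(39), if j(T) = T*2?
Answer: 78422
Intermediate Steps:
j(T) = 2*T
1124 + 991*j(39) = 1124 + 991*(2*39) = 1124 + 991*78 = 1124 + 77298 = 78422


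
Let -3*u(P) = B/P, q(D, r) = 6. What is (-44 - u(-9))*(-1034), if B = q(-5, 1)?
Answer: 411532/9 ≈ 45726.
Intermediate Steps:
B = 6
u(P) = -2/P
(-44 - u(-9))*(-1034) = (-44 - (-2)/(-9))*(-1034) = (-44 - (-2)*(-1)/9)*(-1034) = (-44 - 1*2/9)*(-1034) = (-44 - 2/9)*(-1034) = -398/9*(-1034) = 411532/9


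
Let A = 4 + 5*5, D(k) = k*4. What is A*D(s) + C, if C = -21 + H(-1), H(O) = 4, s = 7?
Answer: 795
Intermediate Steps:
C = -17 (C = -21 + 4 = -17)
D(k) = 4*k
A = 29 (A = 4 + 25 = 29)
A*D(s) + C = 29*(4*7) - 17 = 29*28 - 17 = 812 - 17 = 795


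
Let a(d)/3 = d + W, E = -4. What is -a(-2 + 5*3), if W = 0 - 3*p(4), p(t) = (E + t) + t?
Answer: -3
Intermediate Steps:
p(t) = -4 + 2*t (p(t) = (-4 + t) + t = -4 + 2*t)
W = -12 (W = 0 - 3*(-4 + 2*4) = 0 - 3*(-4 + 8) = 0 - 3*4 = 0 - 12 = -12)
a(d) = -36 + 3*d (a(d) = 3*(d - 12) = 3*(-12 + d) = -36 + 3*d)
-a(-2 + 5*3) = -(-36 + 3*(-2 + 5*3)) = -(-36 + 3*(-2 + 15)) = -(-36 + 3*13) = -(-36 + 39) = -1*3 = -3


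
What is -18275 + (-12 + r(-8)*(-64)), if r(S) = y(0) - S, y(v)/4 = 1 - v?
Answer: -19055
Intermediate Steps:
y(v) = 4 - 4*v (y(v) = 4*(1 - v) = 4 - 4*v)
r(S) = 4 - S (r(S) = (4 - 4*0) - S = (4 + 0) - S = 4 - S)
-18275 + (-12 + r(-8)*(-64)) = -18275 + (-12 + (4 - 1*(-8))*(-64)) = -18275 + (-12 + (4 + 8)*(-64)) = -18275 + (-12 + 12*(-64)) = -18275 + (-12 - 768) = -18275 - 780 = -19055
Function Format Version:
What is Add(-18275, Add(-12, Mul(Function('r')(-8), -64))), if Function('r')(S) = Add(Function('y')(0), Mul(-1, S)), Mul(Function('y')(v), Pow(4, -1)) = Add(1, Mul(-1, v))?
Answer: -19055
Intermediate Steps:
Function('y')(v) = Add(4, Mul(-4, v)) (Function('y')(v) = Mul(4, Add(1, Mul(-1, v))) = Add(4, Mul(-4, v)))
Function('r')(S) = Add(4, Mul(-1, S)) (Function('r')(S) = Add(Add(4, Mul(-4, 0)), Mul(-1, S)) = Add(Add(4, 0), Mul(-1, S)) = Add(4, Mul(-1, S)))
Add(-18275, Add(-12, Mul(Function('r')(-8), -64))) = Add(-18275, Add(-12, Mul(Add(4, Mul(-1, -8)), -64))) = Add(-18275, Add(-12, Mul(Add(4, 8), -64))) = Add(-18275, Add(-12, Mul(12, -64))) = Add(-18275, Add(-12, -768)) = Add(-18275, -780) = -19055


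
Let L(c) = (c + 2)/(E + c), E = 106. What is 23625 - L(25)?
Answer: 3094848/131 ≈ 23625.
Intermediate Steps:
L(c) = (2 + c)/(106 + c) (L(c) = (c + 2)/(106 + c) = (2 + c)/(106 + c))
23625 - L(25) = 23625 - (2 + 25)/(106 + 25) = 23625 - 27/131 = 3094848/131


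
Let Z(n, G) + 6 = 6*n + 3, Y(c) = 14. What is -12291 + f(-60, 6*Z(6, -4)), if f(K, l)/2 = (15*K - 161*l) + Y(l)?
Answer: -77819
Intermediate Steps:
Z(n, G) = -3 + 6*n (Z(n, G) = -6 + (6*n + 3) = -6 + (3 + 6*n) = -3 + 6*n)
f(K, l) = 28 - 322*l + 30*K (f(K, l) = 2*((15*K - 161*l) + 14) = 2*((-161*l + 15*K) + 14) = 2*(14 - 161*l + 15*K) = 28 - 322*l + 30*K)
-12291 + f(-60, 6*Z(6, -4)) = -12291 + (28 - 1932*(-3 + 6*6) + 30*(-60)) = -12291 + (28 - 1932*(-3 + 36) - 1800) = -12291 + (28 - 1932*33 - 1800) = -12291 + (28 - 322*198 - 1800) = -12291 + (28 - 63756 - 1800) = -12291 - 65528 = -77819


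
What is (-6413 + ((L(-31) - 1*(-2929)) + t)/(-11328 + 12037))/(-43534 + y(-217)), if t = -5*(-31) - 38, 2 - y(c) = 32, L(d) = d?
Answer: 2271901/15443438 ≈ 0.14711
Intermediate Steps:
y(c) = -30 (y(c) = 2 - 1*32 = 2 - 32 = -30)
t = 117 (t = 155 - 38 = 117)
(-6413 + ((L(-31) - 1*(-2929)) + t)/(-11328 + 12037))/(-43534 + y(-217)) = (-6413 + ((-31 - 1*(-2929)) + 117)/(-11328 + 12037))/(-43534 - 30) = (-6413 + ((-31 + 2929) + 117)/709)/(-43564) = (-6413 + (2898 + 117)*(1/709))*(-1/43564) = (-6413 + 3015*(1/709))*(-1/43564) = (-6413 + 3015/709)*(-1/43564) = -4543802/709*(-1/43564) = 2271901/15443438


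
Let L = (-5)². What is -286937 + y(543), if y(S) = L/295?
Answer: -16929278/59 ≈ -2.8694e+5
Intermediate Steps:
L = 25
y(S) = 5/59 (y(S) = 25/295 = 25*(1/295) = 5/59)
-286937 + y(543) = -286937 + 5/59 = -16929278/59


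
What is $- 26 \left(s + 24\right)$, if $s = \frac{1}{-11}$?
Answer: $- \frac{6838}{11} \approx -621.64$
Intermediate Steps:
$s = - \frac{1}{11} \approx -0.090909$
$- 26 \left(s + 24\right) = - 26 \left(- \frac{1}{11} + 24\right) = \left(-26\right) \frac{263}{11} = - \frac{6838}{11}$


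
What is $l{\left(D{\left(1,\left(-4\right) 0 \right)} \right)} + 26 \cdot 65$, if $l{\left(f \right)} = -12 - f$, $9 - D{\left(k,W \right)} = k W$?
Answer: $1669$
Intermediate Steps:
$D{\left(k,W \right)} = 9 - W k$ ($D{\left(k,W \right)} = 9 - k W = 9 - W k$)
$l{\left(D{\left(1,\left(-4\right) 0 \right)} \right)} + 26 \cdot 65 = \left(-12 - \left(9 - \left(-4\right) 0 \cdot 1\right)\right) + 26 \cdot 65 = \left(-12 - \left(9 - 0 \cdot 1\right)\right) + 1690 = \left(-12 - \left(9 + 0\right)\right) + 1690 = \left(-12 - 9\right) + 1690 = -21 + 1690 = 1669$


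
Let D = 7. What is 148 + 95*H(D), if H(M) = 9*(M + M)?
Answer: 12118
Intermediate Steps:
H(M) = 18*M (H(M) = 9*(2*M) = 18*M)
148 + 95*H(D) = 148 + 95*(18*7) = 148 + 95*126 = 148 + 11970 = 12118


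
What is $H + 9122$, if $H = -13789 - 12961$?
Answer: $-17628$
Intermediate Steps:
$H = -26750$ ($H = -13789 - 12961 = -26750$)
$H + 9122 = -26750 + 9122 = -17628$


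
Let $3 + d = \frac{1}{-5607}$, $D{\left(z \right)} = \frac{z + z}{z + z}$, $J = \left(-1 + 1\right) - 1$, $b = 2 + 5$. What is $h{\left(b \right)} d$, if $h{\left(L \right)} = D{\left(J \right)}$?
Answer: $- \frac{16822}{5607} \approx -3.0002$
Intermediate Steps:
$b = 7$
$J = -1$ ($J = 0 - 1 = -1$)
$D{\left(z \right)} = 1$ ($D{\left(z \right)} = \frac{2 z}{2 z} = 2 z \frac{1}{2 z} = 1$)
$h{\left(L \right)} = 1$
$d = - \frac{16822}{5607}$ ($d = -3 + \frac{1}{-5607} = -3 - \frac{1}{5607} = - \frac{16822}{5607} \approx -3.0002$)
$h{\left(b \right)} d = 1 \left(- \frac{16822}{5607}\right) = - \frac{16822}{5607}$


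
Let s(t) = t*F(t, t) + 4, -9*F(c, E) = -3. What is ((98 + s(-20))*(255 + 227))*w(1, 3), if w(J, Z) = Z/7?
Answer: 137852/7 ≈ 19693.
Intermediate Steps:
F(c, E) = ⅓ (F(c, E) = -⅑*(-3) = ⅓)
s(t) = 4 + t/3 (s(t) = t*(⅓) + 4 = t/3 + 4 = 4 + t/3)
w(J, Z) = Z/7 (w(J, Z) = Z*(⅐) = Z/7)
((98 + s(-20))*(255 + 227))*w(1, 3) = ((98 + (4 + (⅓)*(-20)))*(255 + 227))*((⅐)*3) = ((98 + (4 - 20/3))*482)*(3/7) = ((98 - 8/3)*482)*(3/7) = ((286/3)*482)*(3/7) = (137852/3)*(3/7) = 137852/7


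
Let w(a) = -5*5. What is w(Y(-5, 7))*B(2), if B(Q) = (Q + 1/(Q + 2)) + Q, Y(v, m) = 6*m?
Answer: -425/4 ≈ -106.25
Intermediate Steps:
B(Q) = 1/(2 + Q) + 2*Q (B(Q) = (Q + 1/(2 + Q)) + Q = 1/(2 + Q) + 2*Q)
w(a) = -25
w(Y(-5, 7))*B(2) = -25*(1 + 2*2² + 4*2)/(2 + 2) = -25*(1 + 2*4 + 8)/4 = -25*(1 + 8 + 8)/4 = -25*17/4 = -425/4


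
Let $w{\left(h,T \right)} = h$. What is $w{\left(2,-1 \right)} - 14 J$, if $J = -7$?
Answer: $100$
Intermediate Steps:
$w{\left(2,-1 \right)} - 14 J = 2 - -98 = 2 + 98 = 100$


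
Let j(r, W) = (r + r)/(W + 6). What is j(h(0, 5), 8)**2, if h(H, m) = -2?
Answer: 4/49 ≈ 0.081633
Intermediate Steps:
j(r, W) = 2*r/(6 + W) (j(r, W) = (2*r)/(6 + W) = 2*r/(6 + W))
j(h(0, 5), 8)**2 = (2*(-2)/(6 + 8))**2 = (2*(-2)/14)**2 = (2*(-2)*(1/14))**2 = (-2/7)**2 = 4/49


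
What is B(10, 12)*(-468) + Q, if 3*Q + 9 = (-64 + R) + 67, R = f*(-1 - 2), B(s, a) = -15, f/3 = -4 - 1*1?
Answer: 7033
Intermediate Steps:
f = -15 (f = 3*(-4 - 1*1) = 3*(-4 - 1) = 3*(-5) = -15)
R = 45 (R = -15*(-1 - 2) = -15*(-3) = 45)
Q = 13 (Q = -3 + ((-64 + 45) + 67)/3 = -3 + (-19 + 67)/3 = -3 + (1/3)*48 = -3 + 16 = 13)
B(10, 12)*(-468) + Q = -15*(-468) + 13 = 7020 + 13 = 7033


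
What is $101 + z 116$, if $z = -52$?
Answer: $-5931$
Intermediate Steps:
$101 + z 116 = 101 - 6032 = -5931$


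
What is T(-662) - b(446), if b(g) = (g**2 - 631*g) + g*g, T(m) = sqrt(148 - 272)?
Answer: -116406 + 2*I*sqrt(31) ≈ -1.1641e+5 + 11.136*I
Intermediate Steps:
T(m) = 2*I*sqrt(31) (T(m) = sqrt(-124) = 2*I*sqrt(31))
b(g) = -631*g + 2*g**2 (b(g) = (g**2 - 631*g) + g**2 = -631*g + 2*g**2)
T(-662) - b(446) = 2*I*sqrt(31) - 446*(-631 + 2*446) = 2*I*sqrt(31) - 446*(-631 + 892) = 2*I*sqrt(31) - 446*261 = 2*I*sqrt(31) - 1*116406 = 2*I*sqrt(31) - 116406 = -116406 + 2*I*sqrt(31)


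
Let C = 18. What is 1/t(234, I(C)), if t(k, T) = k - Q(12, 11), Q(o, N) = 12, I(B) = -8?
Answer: 1/222 ≈ 0.0045045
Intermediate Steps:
t(k, T) = -12 + k (t(k, T) = k - 1*12 = k - 12 = -12 + k)
1/t(234, I(C)) = 1/(-12 + 234) = 1/222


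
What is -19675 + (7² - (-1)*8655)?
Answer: -10971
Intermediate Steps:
-19675 + (7² - (-1)*8655) = -19675 + (49 - 1*(-8655)) = -19675 + (49 + 8655) = -19675 + 8704 = -10971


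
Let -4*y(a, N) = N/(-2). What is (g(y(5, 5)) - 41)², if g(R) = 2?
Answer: 1521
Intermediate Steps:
y(a, N) = N/8 (y(a, N) = -N/(4*(-2)) = -N*(-1)/(4*2) = -(-1)*N/8 = N/8)
(g(y(5, 5)) - 41)² = (2 - 41)² = (-39)² = 1521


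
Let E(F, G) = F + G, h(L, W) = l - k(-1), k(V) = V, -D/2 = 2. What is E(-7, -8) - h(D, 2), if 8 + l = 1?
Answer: -9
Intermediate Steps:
D = -4 (D = -2*2 = -4)
l = -7 (l = -8 + 1 = -7)
h(L, W) = -6 (h(L, W) = -7 - 1*(-1) = -7 + 1 = -6)
E(-7, -8) - h(D, 2) = (-7 - 8) - 1*(-6) = -15 + 6 = -9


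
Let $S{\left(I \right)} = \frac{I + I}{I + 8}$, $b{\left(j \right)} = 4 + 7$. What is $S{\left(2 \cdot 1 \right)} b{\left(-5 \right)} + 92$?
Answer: $\frac{482}{5} \approx 96.4$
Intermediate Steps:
$b{\left(j \right)} = 11$
$S{\left(I \right)} = \frac{2 I}{8 + I}$
$S{\left(2 \cdot 1 \right)} b{\left(-5 \right)} + 92 = \frac{2 \cdot 2 \cdot 1}{8 + 2 \cdot 1} \cdot 11 + 92 = 2 \cdot 2 \frac{1}{8 + 2} \cdot 11 + 92 = 2 \cdot 2 \cdot \frac{1}{10} \cdot 11 + 92 = \frac{2}{5} \cdot 11 + 92 = \frac{22}{5} + 92 = \frac{482}{5}$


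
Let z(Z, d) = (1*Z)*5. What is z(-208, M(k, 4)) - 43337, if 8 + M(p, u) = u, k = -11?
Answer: -44377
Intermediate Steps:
M(p, u) = -8 + u
z(Z, d) = 5*Z (z(Z, d) = Z*5 = 5*Z)
z(-208, M(k, 4)) - 43337 = 5*(-208) - 43337 = -1040 - 43337 = -44377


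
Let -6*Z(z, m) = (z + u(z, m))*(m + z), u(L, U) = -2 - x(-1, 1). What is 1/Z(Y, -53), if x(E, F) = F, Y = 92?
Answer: -2/1157 ≈ -0.0017286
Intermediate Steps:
u(L, U) = -3 (u(L, U) = -2 - 1*1 = -2 - 1 = -3)
Z(z, m) = -(-3 + z)*(m + z)/6 (Z(z, m) = -(z - 3)*(m + z)/6 = -(-3 + z)*(m + z)/6)
1/Z(Y, -53) = 1/((½)*(-53) + (½)*92 - ⅙*92² - ⅙*(-53)*92) = 1/(-53/2 + 46 - ⅙*8464 + 2438/3) = 1/(-53/2 + 46 - 4232/3 + 2438/3) = 1/(-1157/2) = -2/1157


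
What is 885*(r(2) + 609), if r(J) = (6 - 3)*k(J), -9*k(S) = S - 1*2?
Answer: 538965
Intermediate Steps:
k(S) = 2/9 - S/9 (k(S) = -(S - 1*2)/9 = -(S - 2)/9 = -(-2 + S)/9 = 2/9 - S/9)
r(J) = ⅔ - J/3 (r(J) = (6 - 3)*(2/9 - J/9) = 3*(2/9 - J/9) = ⅔ - J/3)
885*(r(2) + 609) = 885*((⅔ - ⅓*2) + 609) = 885*((⅔ - ⅔) + 609) = 885*(0 + 609) = 885*609 = 538965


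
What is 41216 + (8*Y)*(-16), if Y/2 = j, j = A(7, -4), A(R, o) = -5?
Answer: 42496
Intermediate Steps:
j = -5
Y = -10 (Y = 2*(-5) = -10)
41216 + (8*Y)*(-16) = 41216 + (8*(-10))*(-16) = 41216 - 80*(-16) = 41216 + 1280 = 42496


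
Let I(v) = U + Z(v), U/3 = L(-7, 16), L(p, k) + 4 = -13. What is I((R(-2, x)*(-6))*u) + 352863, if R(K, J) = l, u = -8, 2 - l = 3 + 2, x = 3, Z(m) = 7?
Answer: 352819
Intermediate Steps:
L(p, k) = -17 (L(p, k) = -4 - 13 = -17)
l = -3 (l = 2 - (3 + 2) = 2 - 1*5 = 2 - 5 = -3)
U = -51 (U = 3*(-17) = -51)
R(K, J) = -3
I(v) = -44 (I(v) = -51 + 7 = -44)
I((R(-2, x)*(-6))*u) + 352863 = -44 + 352863 = 352819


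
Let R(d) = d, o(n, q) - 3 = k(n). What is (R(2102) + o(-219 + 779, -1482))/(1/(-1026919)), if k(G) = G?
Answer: -2736739135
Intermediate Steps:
o(n, q) = 3 + n
(R(2102) + o(-219 + 779, -1482))/(1/(-1026919)) = (2102 + (3 + (-219 + 779)))/(1/(-1026919)) = (2102 + (3 + 560))/(-1/1026919) = (2102 + 563)*(-1026919) = 2665*(-1026919) = -2736739135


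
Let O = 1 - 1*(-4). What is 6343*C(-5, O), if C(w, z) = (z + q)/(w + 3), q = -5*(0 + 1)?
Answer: 0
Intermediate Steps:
O = 5 (O = 1 + 4 = 5)
q = -5 (q = -5*1 = -5)
C(w, z) = (-5 + z)/(3 + w) (C(w, z) = (z - 5)/(w + 3) = (-5 + z)/(3 + w))
6343*C(-5, O) = 6343*((-5 + 5)/(3 - 5)) = 6343*(0/(-2)) = 6343*(-1/2*0) = 6343*0 = 0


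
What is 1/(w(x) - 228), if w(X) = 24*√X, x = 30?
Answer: -19/2892 - √30/1446 ≈ -0.010358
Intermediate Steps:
1/(w(x) - 228) = 1/(24*√30 - 228) = 1/(-228 + 24*√30)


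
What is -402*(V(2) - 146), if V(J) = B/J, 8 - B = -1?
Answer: 56883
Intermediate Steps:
B = 9 (B = 8 - 1*(-1) = 8 + 1 = 9)
V(J) = 9/J
-402*(V(2) - 146) = -402*(9/2 - 146) = -402*(-283/2) = 56883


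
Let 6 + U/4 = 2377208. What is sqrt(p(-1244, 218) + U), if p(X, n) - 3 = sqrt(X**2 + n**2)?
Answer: sqrt(9508811 + 2*sqrt(398765)) ≈ 3083.8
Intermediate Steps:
U = 9508808 (U = -24 + 4*2377208 = -24 + 9508832 = 9508808)
p(X, n) = 3 + sqrt(X**2 + n**2)
sqrt(p(-1244, 218) + U) = sqrt((3 + sqrt((-1244)**2 + 218**2)) + 9508808) = sqrt((3 + sqrt(1547536 + 47524)) + 9508808) = sqrt((3 + sqrt(1595060)) + 9508808) = sqrt((3 + 2*sqrt(398765)) + 9508808) = sqrt(9508811 + 2*sqrt(398765))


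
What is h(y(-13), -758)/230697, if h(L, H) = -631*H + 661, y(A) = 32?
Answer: 159653/76899 ≈ 2.0761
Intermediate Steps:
h(L, H) = 661 - 631*H
h(y(-13), -758)/230697 = (661 - 631*(-758))/230697 = (661 + 478298)*(1/230697) = 478959*(1/230697) = 159653/76899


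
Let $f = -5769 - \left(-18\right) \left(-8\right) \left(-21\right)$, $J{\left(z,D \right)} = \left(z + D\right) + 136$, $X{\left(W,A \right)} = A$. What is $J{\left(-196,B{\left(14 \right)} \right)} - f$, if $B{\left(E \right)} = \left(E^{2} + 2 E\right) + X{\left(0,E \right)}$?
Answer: $2923$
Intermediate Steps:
$B{\left(E \right)} = E^{2} + 3 E$ ($B{\left(E \right)} = \left(E^{2} + 2 E\right) + E = E^{2} + 3 E$)
$J{\left(z,D \right)} = 136 + D + z$ ($J{\left(z,D \right)} = \left(D + z\right) + 136 = 136 + D + z$)
$f = -2745$ ($f = -5769 - 144 \left(-21\right) = -5769 - -3024 = -5769 + 3024 = -2745$)
$J{\left(-196,B{\left(14 \right)} \right)} - f = \left(136 + 14 \left(3 + 14\right) - 196\right) - -2745 = \left(136 + 14 \cdot 17 - 196\right) + 2745 = \left(136 + 238 - 196\right) + 2745 = 178 + 2745 = 2923$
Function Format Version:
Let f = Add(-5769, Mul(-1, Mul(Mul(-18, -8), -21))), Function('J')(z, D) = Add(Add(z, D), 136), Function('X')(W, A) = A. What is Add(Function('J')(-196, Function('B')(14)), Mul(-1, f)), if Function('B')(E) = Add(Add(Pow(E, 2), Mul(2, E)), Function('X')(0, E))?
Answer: 2923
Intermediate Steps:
Function('B')(E) = Add(Pow(E, 2), Mul(3, E)) (Function('B')(E) = Add(Add(Pow(E, 2), Mul(2, E)), E) = Add(Pow(E, 2), Mul(3, E)))
Function('J')(z, D) = Add(136, D, z) (Function('J')(z, D) = Add(Add(D, z), 136) = Add(136, D, z))
f = -2745 (f = Add(-5769, Mul(-1, Mul(144, -21))) = Add(-5769, Mul(-1, -3024)) = Add(-5769, 3024) = -2745)
Add(Function('J')(-196, Function('B')(14)), Mul(-1, f)) = Add(Add(136, Mul(14, Add(3, 14)), -196), Mul(-1, -2745)) = Add(Add(136, Mul(14, 17), -196), 2745) = Add(Add(136, 238, -196), 2745) = Add(178, 2745) = 2923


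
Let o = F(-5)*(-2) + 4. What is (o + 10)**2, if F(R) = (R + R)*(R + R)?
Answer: 34596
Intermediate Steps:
F(R) = 4*R**2 (F(R) = (2*R)*(2*R) = 4*R**2)
o = -196 (o = (4*(-5)**2)*(-2) + 4 = (4*25)*(-2) + 4 = 100*(-2) + 4 = -200 + 4 = -196)
(o + 10)**2 = (-196 + 10)**2 = (-186)**2 = 34596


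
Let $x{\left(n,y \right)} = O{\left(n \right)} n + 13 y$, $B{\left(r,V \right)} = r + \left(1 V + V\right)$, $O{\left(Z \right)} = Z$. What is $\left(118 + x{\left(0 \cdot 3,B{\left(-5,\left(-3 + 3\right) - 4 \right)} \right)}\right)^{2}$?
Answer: $2601$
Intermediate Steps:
$B{\left(r,V \right)} = r + 2 V$ ($B{\left(r,V \right)} = r + \left(V + V\right) = r + 2 V$)
$x{\left(n,y \right)} = n^{2} + 13 y$ ($x{\left(n,y \right)} = n n + 13 y = n^{2} + 13 y$)
$\left(118 + x{\left(0 \cdot 3,B{\left(-5,\left(-3 + 3\right) - 4 \right)} \right)}\right)^{2} = \left(118 + \left(\left(0 \cdot 3\right)^{2} + 13 \left(-5 + 2 \left(\left(-3 + 3\right) - 4\right)\right)\right)\right)^{2} = \left(118 + \left(0^{2} + 13 \left(-5 + 2 \left(0 - 4\right)\right)\right)\right)^{2} = \left(118 + \left(0 + 13 \left(-5 + 2 \left(-4\right)\right)\right)\right)^{2} = \left(118 + \left(0 + 13 \left(-5 - 8\right)\right)\right)^{2} = \left(118 + \left(0 + 13 \left(-13\right)\right)\right)^{2} = \left(118 + \left(0 - 169\right)\right)^{2} = \left(118 - 169\right)^{2} = \left(-51\right)^{2} = 2601$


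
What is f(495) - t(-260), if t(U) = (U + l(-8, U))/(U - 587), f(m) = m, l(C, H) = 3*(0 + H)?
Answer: 418225/847 ≈ 493.77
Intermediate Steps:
l(C, H) = 3*H
t(U) = 4*U/(-587 + U) (t(U) = (U + 3*U)/(U - 587) = (4*U)/(-587 + U) = 4*U/(-587 + U))
f(495) - t(-260) = 495 - 4*(-260)/(-587 - 260) = 495 - 4*(-260)/(-847) = 495 - 4*(-260)*(-1)/847 = 495 - 1*1040/847 = 495 - 1040/847 = 418225/847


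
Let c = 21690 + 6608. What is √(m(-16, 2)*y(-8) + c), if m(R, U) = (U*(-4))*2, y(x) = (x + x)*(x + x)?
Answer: √24202 ≈ 155.57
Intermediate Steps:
y(x) = 4*x² (y(x) = (2*x)*(2*x) = 4*x²)
c = 28298
m(R, U) = -8*U (m(R, U) = -4*U*2 = -8*U)
√(m(-16, 2)*y(-8) + c) = √((-8*2)*(4*(-8)²) + 28298) = √(-64*64 + 28298) = √(-16*256 + 28298) = √(-4096 + 28298) = √24202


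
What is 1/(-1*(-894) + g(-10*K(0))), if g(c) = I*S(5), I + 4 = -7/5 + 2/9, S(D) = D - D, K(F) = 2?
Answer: 1/894 ≈ 0.0011186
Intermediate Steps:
S(D) = 0
I = -233/45 (I = -4 + (-7/5 + 2/9) = -4 - 53/45 = -233/45 ≈ -5.1778)
g(c) = 0 (g(c) = -233/45*0 = 0)
1/(-1*(-894) + g(-10*K(0))) = 1/(-1*(-894) + 0) = 1/(894 + 0) = 1/894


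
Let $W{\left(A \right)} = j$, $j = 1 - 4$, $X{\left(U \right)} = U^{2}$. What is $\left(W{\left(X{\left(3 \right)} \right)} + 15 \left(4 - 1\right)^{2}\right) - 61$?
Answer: $71$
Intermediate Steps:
$j = -3$ ($j = 1 - 4 = -3$)
$W{\left(A \right)} = -3$
$\left(W{\left(X{\left(3 \right)} \right)} + 15 \left(4 - 1\right)^{2}\right) - 61 = \left(-3 + 15 \left(4 - 1\right)^{2}\right) - 61 = \left(-3 + 15 \cdot 3^{2}\right) - 61 = \left(-3 + 15 \cdot 9\right) - 61 = \left(-3 + 135\right) - 61 = 132 - 61 = 71$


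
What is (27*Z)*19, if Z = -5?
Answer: -2565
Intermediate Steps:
(27*Z)*19 = (27*(-5))*19 = -135*19 = -2565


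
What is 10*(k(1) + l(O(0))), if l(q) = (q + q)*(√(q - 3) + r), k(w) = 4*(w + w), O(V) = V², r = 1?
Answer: 80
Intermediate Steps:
k(w) = 8*w (k(w) = 4*(2*w) = 8*w)
l(q) = 2*q*(1 + √(-3 + q)) (l(q) = (q + q)*(√(q - 3) + 1) = (2*q)*(√(-3 + q) + 1) = (2*q)*(1 + √(-3 + q)) = 2*q*(1 + √(-3 + q)))
10*(k(1) + l(O(0))) = 10*(8*1 + 2*0²*(1 + √(-3 + 0²))) = 10*(8 + 2*0*(1 + √(-3 + 0))) = 10*(8 + 2*0*(1 + √(-3))) = 10*(8 + 2*0*(1 + I*√3)) = 10*(8 + 0) = 10*8 = 80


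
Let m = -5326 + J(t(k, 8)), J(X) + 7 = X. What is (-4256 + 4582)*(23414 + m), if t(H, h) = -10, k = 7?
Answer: 5891146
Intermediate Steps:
J(X) = -7 + X
m = -5343 (m = -5326 + (-7 - 10) = -5326 - 17 = -5343)
(-4256 + 4582)*(23414 + m) = (-4256 + 4582)*(23414 - 5343) = 326*18071 = 5891146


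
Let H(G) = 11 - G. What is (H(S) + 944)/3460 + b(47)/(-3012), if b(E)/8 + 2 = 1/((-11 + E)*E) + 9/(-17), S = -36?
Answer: 5491928063/18735287580 ≈ 0.29313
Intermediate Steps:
b(E) = -344/17 + 8/(E*(-11 + E)) (b(E) = -16 + 8*(1/((-11 + E)*E) + 9/(-17)) = -16 + 8*(1/(E*(-11 + E)) + 9*(-1/17)) = -16 + 8*(1/(E*(-11 + E)) - 9/17) = -16 + 8*(-9/17 + 1/(E*(-11 + E))) = -16 + (-72/17 + 8/(E*(-11 + E))) = -344/17 + 8/(E*(-11 + E)))
(H(S) + 944)/3460 + b(47)/(-3012) = ((11 - 1*(-36)) + 944)/3460 + ((8/17)*(17 - 43*47² + 473*47)/(47*(-11 + 47)))/(-3012) = ((11 + 36) + 944)*(1/3460) + ((8/17)*(1/47)*(17 - 43*2209 + 22231)/36)*(-1/3012) = (47 + 944)*(1/3460) + ((8/17)*(1/47)*(1/36)*(17 - 94987 + 22231))*(-1/3012) = 991*(1/3460) + ((8/17)*(1/47)*(1/36)*(-72739))*(-1/3012) = 991/3460 - 145478/7191*(-1/3012) = 991/3460 + 72739/10829646 = 5491928063/18735287580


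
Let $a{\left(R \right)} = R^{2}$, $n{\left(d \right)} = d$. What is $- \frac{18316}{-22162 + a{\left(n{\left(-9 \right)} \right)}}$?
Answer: $\frac{18316}{22081} \approx 0.82949$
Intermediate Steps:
$- \frac{18316}{-22162 + a{\left(n{\left(-9 \right)} \right)}} = - \frac{18316}{-22162 + \left(-9\right)^{2}} = - \frac{18316}{-22162 + 81} = - \frac{18316}{-22081} = \left(-18316\right) \left(- \frac{1}{22081}\right) = \frac{18316}{22081}$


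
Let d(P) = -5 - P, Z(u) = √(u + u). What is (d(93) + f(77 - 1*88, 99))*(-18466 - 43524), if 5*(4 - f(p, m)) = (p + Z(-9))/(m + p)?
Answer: 23302041/4 + 18597*I*√2/44 ≈ 5.8255e+6 + 597.73*I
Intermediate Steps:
Z(u) = √2*√u (Z(u) = √(2*u) = √2*√u)
f(p, m) = 4 - (p + 3*I*√2)/(5*(m + p)) (f(p, m) = 4 - (p + √2*√(-9))/(5*(m + p)) = 4 - (p + √2*(3*I))/(5*(m + p)) = 4 - (p + 3*I*√2)/(5*(m + p)))
(d(93) + f(77 - 1*88, 99))*(-18466 - 43524) = ((-5 - 1*93) + (19*(77 - 1*88) + 20*99 - 3*I*√2)/(5*(99 + (77 - 1*88))))*(-18466 - 43524) = ((-5 - 93) + (19*(77 - 88) + 1980 - 3*I*√2)/(5*(99 + (77 - 88))))*(-61990) = (-98 + (19*(-11) + 1980 - 3*I*√2)/(5*(99 - 11)))*(-61990) = (-98 + (⅕)*(-209 + 1980 - 3*I*√2)/88)*(-61990) = (-98 + (⅕)*(1/88)*(1771 - 3*I*√2))*(-61990) = (-98 + (161/40 - 3*I*√2/440))*(-61990) = (-3759/40 - 3*I*√2/440)*(-61990) = 23302041/4 + 18597*I*√2/44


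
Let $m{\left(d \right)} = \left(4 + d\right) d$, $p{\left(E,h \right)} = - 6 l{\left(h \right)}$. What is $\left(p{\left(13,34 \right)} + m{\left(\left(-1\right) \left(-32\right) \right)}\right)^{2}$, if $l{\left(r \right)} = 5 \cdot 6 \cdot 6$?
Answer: $5184$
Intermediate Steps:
$l{\left(r \right)} = 180$ ($l{\left(r \right)} = 30 \cdot 6 = 180$)
$p{\left(E,h \right)} = -1080$ ($p{\left(E,h \right)} = \left(-6\right) 180 = -1080$)
$m{\left(d \right)} = d \left(4 + d\right)$
$\left(p{\left(13,34 \right)} + m{\left(\left(-1\right) \left(-32\right) \right)}\right)^{2} = \left(-1080 + \left(-1\right) \left(-32\right) \left(4 - -32\right)\right)^{2} = \left(-1080 + 32 \left(4 + 32\right)\right)^{2} = \left(-1080 + 32 \cdot 36\right)^{2} = \left(-1080 + 1152\right)^{2} = 72^{2} = 5184$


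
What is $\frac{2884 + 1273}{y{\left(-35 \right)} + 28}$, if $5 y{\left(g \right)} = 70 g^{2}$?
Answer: $\frac{4157}{17178} \approx 0.242$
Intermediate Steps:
$y{\left(g \right)} = 14 g^{2}$ ($y{\left(g \right)} = \frac{70 g^{2}}{5} = 14 g^{2}$)
$\frac{2884 + 1273}{y{\left(-35 \right)} + 28} = \frac{2884 + 1273}{14 \left(-35\right)^{2} + 28} = \frac{4157}{14 \cdot 1225 + 28} = \frac{4157}{17150 + 28} = \frac{4157}{17178}$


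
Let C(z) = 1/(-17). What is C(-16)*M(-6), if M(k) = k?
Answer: 6/17 ≈ 0.35294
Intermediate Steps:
C(z) = -1/17
C(-16)*M(-6) = -1/17*(-6) = 6/17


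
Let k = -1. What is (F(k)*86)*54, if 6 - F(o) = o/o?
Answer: 23220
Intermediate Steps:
F(o) = 5 (F(o) = 6 - o/o = 6 - 1*1 = 6 - 1 = 5)
(F(k)*86)*54 = (5*86)*54 = 430*54 = 23220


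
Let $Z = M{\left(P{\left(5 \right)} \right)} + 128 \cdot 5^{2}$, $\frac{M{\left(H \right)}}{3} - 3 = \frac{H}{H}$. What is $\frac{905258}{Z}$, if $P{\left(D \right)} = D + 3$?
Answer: $\frac{452629}{1606} \approx 281.84$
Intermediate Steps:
$P{\left(D \right)} = 3 + D$
$M{\left(H \right)} = 12$ ($M{\left(H \right)} = 9 + 3 \frac{H}{H} = 9 + 3 \cdot 1 = 9 + 3 = 12$)
$Z = 3212$ ($Z = 12 + 128 \cdot 5^{2} = 12 + 128 \cdot 25 = 12 + 3200 = 3212$)
$\frac{905258}{Z} = \frac{905258}{3212} = 905258 \cdot \frac{1}{3212} = \frac{452629}{1606}$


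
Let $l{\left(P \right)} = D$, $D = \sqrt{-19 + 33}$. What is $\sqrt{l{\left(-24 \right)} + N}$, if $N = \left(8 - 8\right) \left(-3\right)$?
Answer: $\sqrt[4]{14} \approx 1.9343$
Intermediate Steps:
$D = \sqrt{14} \approx 3.7417$
$l{\left(P \right)} = \sqrt{14}$
$N = 0$ ($N = 0 \left(-3\right) = 0$)
$\sqrt{l{\left(-24 \right)} + N} = \sqrt{\sqrt{14} + 0} = \sqrt{\sqrt{14}} = \sqrt[4]{14}$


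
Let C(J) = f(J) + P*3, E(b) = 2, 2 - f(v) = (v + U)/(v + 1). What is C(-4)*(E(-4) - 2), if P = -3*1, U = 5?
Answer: 0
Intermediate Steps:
f(v) = 2 - (5 + v)/(1 + v) (f(v) = 2 - (v + 5)/(v + 1) = 2 - (5 + v)/(1 + v))
P = -3
C(J) = -9 + (-3 + J)/(1 + J) (C(J) = (-3 + J)/(1 + J) - 3*3 = (-3 + J)/(1 + J) - 9 = -9 + (-3 + J)/(1 + J))
C(-4)*(E(-4) - 2) = (4*(-3 - 2*(-4))/(1 - 4))*(2 - 2) = (4*(-3 + 8)/(-3))*0 = (4*(-1/3)*5)*0 = -20/3*0 = 0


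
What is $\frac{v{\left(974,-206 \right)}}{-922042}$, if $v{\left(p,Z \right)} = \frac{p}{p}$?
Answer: $- \frac{1}{922042} \approx -1.0845 \cdot 10^{-6}$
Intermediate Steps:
$v{\left(p,Z \right)} = 1$
$\frac{v{\left(974,-206 \right)}}{-922042} = 1 \frac{1}{-922042} = 1 \left(- \frac{1}{922042}\right) = - \frac{1}{922042}$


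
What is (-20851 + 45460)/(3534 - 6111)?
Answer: -8203/859 ≈ -9.5495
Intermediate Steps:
(-20851 + 45460)/(3534 - 6111) = 24609/(-2577) = 24609*(-1/2577) = -8203/859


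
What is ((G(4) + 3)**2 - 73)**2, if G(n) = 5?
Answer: 81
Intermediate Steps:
((G(4) + 3)**2 - 73)**2 = ((5 + 3)**2 - 73)**2 = (8**2 - 73)**2 = (64 - 73)**2 = (-9)**2 = 81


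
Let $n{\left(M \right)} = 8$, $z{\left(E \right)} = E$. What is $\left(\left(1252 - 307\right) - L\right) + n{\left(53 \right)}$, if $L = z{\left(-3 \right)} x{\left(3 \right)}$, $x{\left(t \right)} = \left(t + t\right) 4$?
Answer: $1025$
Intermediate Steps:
$x{\left(t \right)} = 8 t$ ($x{\left(t \right)} = 2 t 4 = 8 t$)
$L = -72$ ($L = - 3 \cdot 8 \cdot 3 = \left(-3\right) 24 = -72$)
$\left(\left(1252 - 307\right) - L\right) + n{\left(53 \right)} = \left(\left(1252 - 307\right) - -72\right) + 8 = \left(\left(1252 - 307\right) + 72\right) + 8 = \left(945 + 72\right) + 8 = 1017 + 8 = 1025$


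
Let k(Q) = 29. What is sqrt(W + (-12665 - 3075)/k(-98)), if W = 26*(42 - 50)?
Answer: 2*I*sqrt(157847)/29 ≈ 27.4*I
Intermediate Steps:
W = -208 (W = 26*(-8) = -208)
sqrt(W + (-12665 - 3075)/k(-98)) = sqrt(-208 + (-12665 - 3075)/29) = sqrt(-208 - 15740*1/29) = sqrt(-208 - 15740/29) = sqrt(-21772/29) = 2*I*sqrt(157847)/29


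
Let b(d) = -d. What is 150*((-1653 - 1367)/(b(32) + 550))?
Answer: -226500/259 ≈ -874.52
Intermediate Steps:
150*((-1653 - 1367)/(b(32) + 550)) = 150*((-1653 - 1367)/(-1*32 + 550)) = 150*(-3020/(-32 + 550)) = 150*(-3020/518) = 150*(-3020*1/518) = 150*(-1510/259) = -226500/259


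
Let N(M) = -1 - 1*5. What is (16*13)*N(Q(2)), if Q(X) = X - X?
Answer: -1248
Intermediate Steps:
Q(X) = 0
N(M) = -6 (N(M) = -1 - 5 = -6)
(16*13)*N(Q(2)) = (16*13)*(-6) = 208*(-6) = -1248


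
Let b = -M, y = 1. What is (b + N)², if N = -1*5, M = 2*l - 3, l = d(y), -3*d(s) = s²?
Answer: 16/9 ≈ 1.7778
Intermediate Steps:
d(s) = -s²/3
l = -⅓ (l = -⅓*1² = -⅓*1 = -⅓ ≈ -0.33333)
M = -11/3 (M = 2*(-⅓) - 3 = -⅔ - 3 = -11/3 ≈ -3.6667)
N = -5
b = 11/3 (b = -1*(-11/3) = 11/3 ≈ 3.6667)
(b + N)² = (11/3 - 5)² = (-4/3)² = 16/9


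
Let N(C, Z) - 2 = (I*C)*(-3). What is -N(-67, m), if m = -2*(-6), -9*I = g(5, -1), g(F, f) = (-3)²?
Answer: 199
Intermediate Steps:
g(F, f) = 9
I = -1 (I = -⅑*9 = -1)
m = 12
N(C, Z) = 2 + 3*C (N(C, Z) = 2 - C*(-3) = 2 + 3*C)
-N(-67, m) = -(2 + 3*(-67)) = -(2 - 201) = -1*(-199) = 199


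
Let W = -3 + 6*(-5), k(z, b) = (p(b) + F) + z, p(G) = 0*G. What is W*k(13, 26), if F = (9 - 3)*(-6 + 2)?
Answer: 363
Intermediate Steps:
F = -24 (F = 6*(-4) = -24)
p(G) = 0
k(z, b) = -24 + z (k(z, b) = (0 - 24) + z = -24 + z)
W = -33 (W = -3 - 30 = -33)
W*k(13, 26) = -33*(-24 + 13) = -33*(-11) = 363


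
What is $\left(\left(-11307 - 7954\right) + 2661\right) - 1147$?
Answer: $-17747$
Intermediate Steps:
$\left(\left(-11307 - 7954\right) + 2661\right) - 1147 = \left(-19261 + 2661\right) - 1147 = -16600 - 1147 = -17747$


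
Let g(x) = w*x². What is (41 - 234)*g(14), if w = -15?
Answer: 567420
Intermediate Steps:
g(x) = -15*x²
(41 - 234)*g(14) = (41 - 234)*(-15*14²) = -(-2895)*196 = -193*(-2940) = 567420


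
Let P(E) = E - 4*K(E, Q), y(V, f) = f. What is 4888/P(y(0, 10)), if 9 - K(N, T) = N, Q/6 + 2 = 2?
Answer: 2444/7 ≈ 349.14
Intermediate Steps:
Q = 0 (Q = -12 + 6*2 = -12 + 12 = 0)
K(N, T) = 9 - N
P(E) = -36 + 5*E (P(E) = E - 4*(9 - E) = E + (-36 + 4*E) = -36 + 5*E)
4888/P(y(0, 10)) = 4888/(-36 + 5*10) = 4888/(-36 + 50) = 4888/14 = 4888*(1/14) = 2444/7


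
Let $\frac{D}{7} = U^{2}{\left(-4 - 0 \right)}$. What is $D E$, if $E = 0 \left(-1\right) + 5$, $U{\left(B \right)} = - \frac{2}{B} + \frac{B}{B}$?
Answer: $\frac{315}{4} \approx 78.75$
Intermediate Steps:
$U{\left(B \right)} = 1 - \frac{2}{B}$ ($U{\left(B \right)} = - \frac{2}{B} + 1 = 1 - \frac{2}{B}$)
$E = 5$ ($E = 0 + 5 = 5$)
$D = \frac{63}{4}$ ($D = 7 \left(\frac{-2 - 4}{-4 - 0}\right)^{2} = 7 \left(\frac{-2 + \left(-4 + 0\right)}{-4 + 0}\right)^{2} = 7 \left(\frac{-2 - 4}{-4}\right)^{2} = 7 \left(\left(- \frac{1}{4}\right) \left(-6\right)\right)^{2} = 7 \left(\frac{3}{2}\right)^{2} = 7 \cdot \frac{9}{4} = \frac{63}{4} \approx 15.75$)
$D E = \frac{63}{4} \cdot 5 = \frac{315}{4}$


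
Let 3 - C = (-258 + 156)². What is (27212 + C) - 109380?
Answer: -92569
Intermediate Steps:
C = -10401 (C = 3 - (-258 + 156)² = 3 - 1*(-102)² = 3 - 1*10404 = 3 - 10404 = -10401)
(27212 + C) - 109380 = (27212 - 10401) - 109380 = 16811 - 109380 = -92569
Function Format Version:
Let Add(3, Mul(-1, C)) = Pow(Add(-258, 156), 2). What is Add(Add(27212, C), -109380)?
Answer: -92569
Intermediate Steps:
C = -10401 (C = Add(3, Mul(-1, Pow(Add(-258, 156), 2))) = Add(3, Mul(-1, Pow(-102, 2))) = Add(3, Mul(-1, 10404)) = Add(3, -10404) = -10401)
Add(Add(27212, C), -109380) = Add(Add(27212, -10401), -109380) = Add(16811, -109380) = -92569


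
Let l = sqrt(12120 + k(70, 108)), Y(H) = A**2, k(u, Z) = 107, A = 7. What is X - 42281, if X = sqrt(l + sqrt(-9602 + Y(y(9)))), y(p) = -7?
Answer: -42281 + sqrt(sqrt(12227) + I*sqrt(9553)) ≈ -42270.0 + 4.3014*I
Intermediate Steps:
Y(H) = 49 (Y(H) = 7**2 = 49)
l = sqrt(12227) (l = sqrt(12120 + 107) = sqrt(12227) ≈ 110.58)
X = sqrt(sqrt(12227) + I*sqrt(9553)) (X = sqrt(sqrt(12227) + sqrt(-9602 + 49)) = sqrt(sqrt(12227) + sqrt(-9553)) = sqrt(sqrt(12227) + I*sqrt(9553)) ≈ 11.361 + 4.3014*I)
X - 42281 = sqrt(sqrt(12227) + I*sqrt(9553)) - 42281 = -42281 + sqrt(sqrt(12227) + I*sqrt(9553))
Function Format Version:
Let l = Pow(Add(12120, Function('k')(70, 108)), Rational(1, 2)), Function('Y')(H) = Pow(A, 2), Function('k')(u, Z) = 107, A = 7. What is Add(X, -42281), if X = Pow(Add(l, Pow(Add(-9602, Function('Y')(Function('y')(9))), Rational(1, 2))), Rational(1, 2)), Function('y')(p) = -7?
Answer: Add(-42281, Pow(Add(Pow(12227, Rational(1, 2)), Mul(I, Pow(9553, Rational(1, 2)))), Rational(1, 2))) ≈ Add(-42270., Mul(4.3014, I))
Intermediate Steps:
Function('Y')(H) = 49 (Function('Y')(H) = Pow(7, 2) = 49)
l = Pow(12227, Rational(1, 2)) (l = Pow(Add(12120, 107), Rational(1, 2)) = Pow(12227, Rational(1, 2)) ≈ 110.58)
X = Pow(Add(Pow(12227, Rational(1, 2)), Mul(I, Pow(9553, Rational(1, 2)))), Rational(1, 2)) (X = Pow(Add(Pow(12227, Rational(1, 2)), Pow(Add(-9602, 49), Rational(1, 2))), Rational(1, 2)) = Pow(Add(Pow(12227, Rational(1, 2)), Pow(-9553, Rational(1, 2))), Rational(1, 2)) = Pow(Add(Pow(12227, Rational(1, 2)), Mul(I, Pow(9553, Rational(1, 2)))), Rational(1, 2)) ≈ Add(11.361, Mul(4.3014, I)))
Add(X, -42281) = Add(Pow(Add(Pow(12227, Rational(1, 2)), Mul(I, Pow(9553, Rational(1, 2)))), Rational(1, 2)), -42281) = Add(-42281, Pow(Add(Pow(12227, Rational(1, 2)), Mul(I, Pow(9553, Rational(1, 2)))), Rational(1, 2)))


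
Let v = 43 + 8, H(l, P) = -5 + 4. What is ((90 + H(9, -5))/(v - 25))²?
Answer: 7921/676 ≈ 11.717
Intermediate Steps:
H(l, P) = -1
v = 51
((90 + H(9, -5))/(v - 25))² = ((90 - 1)/(51 - 25))² = (89/26)² = 7921/676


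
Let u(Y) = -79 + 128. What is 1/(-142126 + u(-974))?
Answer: -1/142077 ≈ -7.0384e-6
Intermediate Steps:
u(Y) = 49
1/(-142126 + u(-974)) = 1/(-142126 + 49) = 1/(-142077) = -1/142077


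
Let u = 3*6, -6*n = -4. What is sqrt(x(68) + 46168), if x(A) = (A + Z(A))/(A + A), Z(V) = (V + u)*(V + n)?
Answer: 2*sqrt(30049302)/51 ≈ 214.97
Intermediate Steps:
n = 2/3 (n = -1/6*(-4) = 2/3 ≈ 0.66667)
u = 18
Z(V) = (18 + V)*(2/3 + V) (Z(V) = (V + 18)*(V + 2/3) = (18 + V)*(2/3 + V))
x(A) = (12 + A**2 + 59*A/3)/(2*A) (x(A) = (A + (12 + A**2 + 56*A/3))/(A + A) = (12 + A**2 + 59*A/3)/((2*A)) = (12 + A**2 + 59*A/3)*(1/(2*A)) = (12 + A**2 + 59*A/3)/(2*A))
sqrt(x(68) + 46168) = sqrt((59/6 + (1/2)*68 + 6/68) + 46168) = sqrt((59/6 + 34 + 6*(1/68)) + 46168) = sqrt((59/6 + 34 + 3/34) + 46168) = sqrt(2240/51 + 46168) = sqrt(2356808/51) = 2*sqrt(30049302)/51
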